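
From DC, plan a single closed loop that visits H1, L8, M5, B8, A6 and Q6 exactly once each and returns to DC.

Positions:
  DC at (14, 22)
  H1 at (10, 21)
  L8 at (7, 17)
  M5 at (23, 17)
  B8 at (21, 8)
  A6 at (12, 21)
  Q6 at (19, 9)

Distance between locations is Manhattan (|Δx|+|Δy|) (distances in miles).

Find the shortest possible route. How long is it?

DC-H1-L8-M5-B8-A6-Q6-DC: 5+7+16+11+22+19+18 = 98
DC-H1-L8-M5-B8-Q6-A6-DC: 5+7+16+11+3+19+3 = 64
DC-H1-L8-M5-A6-B8-Q6-DC: 5+7+16+15+22+3+18 = 86
DC-H1-L8-M5-A6-Q6-B8-DC: 5+7+16+15+19+3+21 = 86
DC-H1-L8-M5-Q6-B8-A6-DC: 5+7+16+12+3+22+3 = 68
DC-H1-L8-M5-Q6-A6-B8-DC: 5+7+16+12+19+22+21 = 102
DC-H1-L8-B8-M5-A6-Q6-DC: 5+7+23+11+15+19+18 = 98
DC-H1-L8-B8-M5-Q6-A6-DC: 5+7+23+11+12+19+3 = 80
… (352 more)
DC-M5-B8-Q6-L8-H1-A6-DC: 14+11+3+20+7+2+3 = 60  ← best
The minimum is 60.
One optimal route: DC → M5 → B8 → Q6 → L8 → H1 → A6 → DC (or its reverse).

Shortest round trip = 60 miles.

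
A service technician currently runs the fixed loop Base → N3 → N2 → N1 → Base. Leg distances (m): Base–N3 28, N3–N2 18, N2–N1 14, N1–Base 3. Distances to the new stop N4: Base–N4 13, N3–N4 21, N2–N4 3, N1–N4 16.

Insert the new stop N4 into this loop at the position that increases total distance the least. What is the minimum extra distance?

Adding 5 m by placing N4 on the N2–N1 leg.

Insertion cost between consecutive stops i–j is d(i,N4) + d(N4,j) − d(i,j):
  between Base and N3: 13 + 21 − 28 = 6
  between N3 and N2: 21 + 3 − 18 = 6
  between N2 and N1: 3 + 16 − 14 = 5
  between N1 and Base: 16 + 13 − 3 = 26
Cheapest insertion is between N2 and N1, adding 5.
New total = 63 + 5 = 68.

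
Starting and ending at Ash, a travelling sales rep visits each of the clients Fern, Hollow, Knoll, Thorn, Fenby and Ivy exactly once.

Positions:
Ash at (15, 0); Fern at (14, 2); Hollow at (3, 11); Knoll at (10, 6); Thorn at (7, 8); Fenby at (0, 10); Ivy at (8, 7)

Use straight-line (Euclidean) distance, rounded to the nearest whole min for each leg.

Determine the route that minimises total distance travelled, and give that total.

Minimum total distance: 37 min.

Ash - Fern - Hollow - Knoll - Thorn - Fenby - Ivy - Ash: 2+14+9+4+7+9+10 = 55
Ash - Fern - Hollow - Knoll - Thorn - Ivy - Fenby - Ash: 2+14+9+4+1+9+18 = 57
Ash - Fern - Hollow - Knoll - Fenby - Thorn - Ivy - Ash: 2+14+9+11+7+1+10 = 54
Ash - Fern - Hollow - Knoll - Fenby - Ivy - Thorn - Ash: 2+14+9+11+9+1+11 = 57
Ash - Fern - Hollow - Knoll - Ivy - Thorn - Fenby - Ash: 2+14+9+2+1+7+18 = 53
Ash - Fern - Hollow - Knoll - Ivy - Fenby - Thorn - Ash: 2+14+9+2+9+7+11 = 54
Ash - Fern - Hollow - Thorn - Knoll - Fenby - Ivy - Ash: 2+14+5+4+11+9+10 = 55
Ash - Fern - Hollow - Thorn - Knoll - Ivy - Fenby - Ash: 2+14+5+4+2+9+18 = 54
… (352 more)
Ash - Fern - Hollow - Fenby - Thorn - Ivy - Knoll - Ash: 2+14+3+7+1+2+8 = 37  ← best
The minimum is 37.
One optimal route: Ash → Fern → Hollow → Fenby → Thorn → Ivy → Knoll → Ash (or its reverse).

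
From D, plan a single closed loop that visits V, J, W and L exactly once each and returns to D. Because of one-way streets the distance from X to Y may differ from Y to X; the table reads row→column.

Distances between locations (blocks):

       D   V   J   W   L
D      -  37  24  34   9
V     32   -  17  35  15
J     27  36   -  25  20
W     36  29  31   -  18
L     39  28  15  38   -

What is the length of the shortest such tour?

Shortest round trip = 110 blocks.

D→V→J→W→L→D: 37+17+25+18+39 = 136
D→V→J→L→W→D: 37+17+20+38+36 = 148
D→V→W→J→L→D: 37+35+31+20+39 = 162
D→V→W→L→J→D: 37+35+18+15+27 = 132
D→V→L→J→W→D: 37+15+15+25+36 = 128
D→V→L→W→J→D: 37+15+38+31+27 = 148
D→J→V→W→L→D: 24+36+35+18+39 = 152
D→J→V→L→W→D: 24+36+15+38+36 = 149
D→J→W→V→L→D: 24+25+29+15+39 = 132
D→J→W→L→V→D: 24+25+18+28+32 = 127
D→J→L→V→W→D: 24+20+28+35+36 = 143
D→J→L→W→V→D: 24+20+38+29+32 = 143
D→W→V→J→L→D: 34+29+17+20+39 = 139
D→W→V→L→J→D: 34+29+15+15+27 = 120
… (10 more)
D→L→J→W→V→D: 9+15+25+29+32 = 110  ← best
The minimum is 110.
One optimal route: D → L → J → W → V → D.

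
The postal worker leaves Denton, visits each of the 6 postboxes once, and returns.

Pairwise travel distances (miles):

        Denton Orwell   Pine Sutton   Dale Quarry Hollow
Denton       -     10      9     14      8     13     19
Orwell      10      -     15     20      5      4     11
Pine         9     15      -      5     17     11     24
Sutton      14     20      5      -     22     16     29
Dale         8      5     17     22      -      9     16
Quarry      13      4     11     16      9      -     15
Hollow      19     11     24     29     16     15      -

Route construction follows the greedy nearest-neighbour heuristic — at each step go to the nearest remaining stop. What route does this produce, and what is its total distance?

Total distance 81 miles via the nearest-neighbour route Denton → Dale → Orwell → Quarry → Pine → Sutton → Hollow → Denton.

Denton → [Dale:8 / Pine:9 / Orwell:10 / Quarry:13 / Sutton:14 / Hollow:19] → Dale (8)
Dale → [Orwell:5 / Quarry:9 / Hollow:16 / Pine:17 / Sutton:22] → Orwell (5)
Orwell → [Quarry:4 / Hollow:11 / Pine:15 / Sutton:20] → Quarry (4)
Quarry → [Pine:11 / Hollow:15 / Sutton:16] → Pine (11)
Pine → [Sutton:5 / Hollow:24] → Sutton (5)
Sutton → [Hollow:29] → Hollow (29)
Return Hollow→Denton: 19.
Total = 8 + 5 + 4 + 11 + 5 + 29 + 19 = 81.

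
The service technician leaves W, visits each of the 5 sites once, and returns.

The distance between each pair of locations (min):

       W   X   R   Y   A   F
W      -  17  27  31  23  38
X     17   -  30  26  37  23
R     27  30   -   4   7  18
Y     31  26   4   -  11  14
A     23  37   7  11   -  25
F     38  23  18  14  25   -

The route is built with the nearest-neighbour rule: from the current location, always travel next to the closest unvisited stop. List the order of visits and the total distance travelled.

From W: distances to unvisited — X=17, A=23, R=27, Y=31, F=38. Nearest is X (17).
From X: distances to unvisited — F=23, Y=26, R=30, A=37. Nearest is F (23).
From F: distances to unvisited — Y=14, R=18, A=25. Nearest is Y (14).
From Y: distances to unvisited — R=4, A=11. Nearest is R (4).
From R: distances to unvisited — A=7. Nearest is A (7).
Return A→W: 23.
Total = 17 + 23 + 14 + 4 + 7 + 23 = 88.

Nearest-neighbour total = 88 min; route W → X → F → Y → R → A → W.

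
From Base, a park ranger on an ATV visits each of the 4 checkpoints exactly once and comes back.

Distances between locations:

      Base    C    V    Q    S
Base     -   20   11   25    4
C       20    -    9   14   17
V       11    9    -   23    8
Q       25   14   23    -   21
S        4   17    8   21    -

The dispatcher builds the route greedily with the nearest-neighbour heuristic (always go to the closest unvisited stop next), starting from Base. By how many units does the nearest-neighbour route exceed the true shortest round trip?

Excess over optimum: 1.

From Base: S=4, V=11, C=20, Q=25 → choose S (4).
From S: V=8, C=17, Q=21 → choose V (8).
From V: C=9, Q=23 → choose C (9).
From C: Q=14 → choose Q (14).
NN route Base → S → V → C → Q → Base costs 60.
Optimal: Base → V → C → Q → S → Base costs 59 (by enumerating all 12 distinct tours).
Excess = 60 − 59 = 1.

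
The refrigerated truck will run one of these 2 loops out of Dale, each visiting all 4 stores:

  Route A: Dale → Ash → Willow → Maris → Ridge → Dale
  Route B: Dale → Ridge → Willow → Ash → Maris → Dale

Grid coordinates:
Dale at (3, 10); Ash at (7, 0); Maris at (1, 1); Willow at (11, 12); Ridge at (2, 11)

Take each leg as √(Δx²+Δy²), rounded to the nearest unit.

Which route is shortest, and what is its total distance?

Route A: 11 + 13 + 15 + 10 + 1 = 50
Route B: 1 + 9 + 13 + 6 + 9 = 38

38 — Route B is the shortest.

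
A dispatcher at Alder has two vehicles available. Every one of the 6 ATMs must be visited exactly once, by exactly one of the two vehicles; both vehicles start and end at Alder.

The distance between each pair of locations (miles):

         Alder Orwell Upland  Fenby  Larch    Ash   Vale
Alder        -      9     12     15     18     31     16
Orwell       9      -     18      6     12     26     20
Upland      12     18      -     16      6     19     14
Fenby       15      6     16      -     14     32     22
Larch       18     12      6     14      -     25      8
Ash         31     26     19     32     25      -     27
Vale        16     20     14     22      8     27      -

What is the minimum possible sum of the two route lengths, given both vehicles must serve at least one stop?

There are 2^5 − 1 = 31 ways to divide the 6 stops into two non-empty groups. For each, the best each vehicle can do is its own shortest tour through its group:
  {Orwell} + {Upland, Fenby, Larch, Ash, Vale}: 18 + 95 = 113
  {Upland} + {Orwell, Fenby, Larch, Ash, Vale}: 24 + 95 = 119
  {Orwell, Upland} + {Fenby, Larch, Ash, Vale}: 39 + 95 = 134
  {Fenby} + {Orwell, Upland, Larch, Ash, Vale}: 30 + 84 = 114
  {Orwell, Fenby} + {Upland, Larch, Ash, Vale}: 30 + 80 = 110
  {Upland, Fenby} + {Orwell, Larch, Ash, Vale}: 43 + 84 = 127
  … (31 splits in total)
Best: vehicle 1 Alder → Orwell → Fenby → Alder = 30; vehicle 2 Alder → Upland → Ash → Larch → Vale → Alder = 80; combined 110.

Minimum combined distance: 110 miles.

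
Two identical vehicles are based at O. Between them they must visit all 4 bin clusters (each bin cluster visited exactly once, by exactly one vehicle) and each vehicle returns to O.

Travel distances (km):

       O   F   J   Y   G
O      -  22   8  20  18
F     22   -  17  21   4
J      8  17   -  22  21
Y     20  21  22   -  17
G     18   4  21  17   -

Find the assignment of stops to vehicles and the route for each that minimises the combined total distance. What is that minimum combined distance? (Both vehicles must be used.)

Minimum combined distance: 79 km.

Try each way of splitting the stops between the two vehicles (each non-empty) and, for each split, find the best tour for each vehicle:
  {F} + {J, Y, G}: 44 + 65 = 109
  {J} + {F, Y, G}: 16 + 63 = 79
  {F, J} + {Y, G}: 47 + 55 = 102
  {Y} + {F, J, G}: 40 + 47 = 87
  {F, Y} + {J, G}: 63 + 47 = 110
  {J, Y} + {F, G}: 50 + 44 = 94
  … (7 splits in total)
Best: vehicle 1 O → J → O = 16; vehicle 2 O → F → G → Y → O = 63; combined 79.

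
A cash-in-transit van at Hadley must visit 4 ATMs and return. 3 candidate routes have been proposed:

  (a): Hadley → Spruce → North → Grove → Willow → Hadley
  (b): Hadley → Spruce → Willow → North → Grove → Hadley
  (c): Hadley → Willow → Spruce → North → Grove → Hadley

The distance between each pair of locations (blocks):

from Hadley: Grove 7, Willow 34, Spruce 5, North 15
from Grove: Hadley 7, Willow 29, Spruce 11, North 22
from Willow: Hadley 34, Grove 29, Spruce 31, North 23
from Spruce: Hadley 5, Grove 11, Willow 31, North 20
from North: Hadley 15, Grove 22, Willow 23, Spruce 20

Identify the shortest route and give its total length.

(a): 5 + 20 + 22 + 29 + 34 = 110
(b): 5 + 31 + 23 + 22 + 7 = 88
(c): 34 + 31 + 20 + 22 + 7 = 114

Shortest is (b), total 88 blocks.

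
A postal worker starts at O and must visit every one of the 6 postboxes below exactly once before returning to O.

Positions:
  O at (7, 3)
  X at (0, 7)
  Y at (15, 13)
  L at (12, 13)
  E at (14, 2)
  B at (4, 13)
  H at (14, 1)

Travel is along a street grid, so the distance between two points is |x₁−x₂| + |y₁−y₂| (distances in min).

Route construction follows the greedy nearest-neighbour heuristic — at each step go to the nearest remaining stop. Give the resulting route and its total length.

Nearest-neighbour total = 54 min; route O → E → H → Y → L → B → X → O.

From O: distances to unvisited — E=8, H=9, X=11, B=13, L=15, Y=18. Nearest is E (8).
From E: distances to unvisited — H=1, Y=12, L=13, X=19, B=21. Nearest is H (1).
From H: distances to unvisited — Y=13, L=14, X=20, B=22. Nearest is Y (13).
From Y: distances to unvisited — L=3, B=11, X=21. Nearest is L (3).
From L: distances to unvisited — B=8, X=18. Nearest is B (8).
From B: distances to unvisited — X=10. Nearest is X (10).
Return X→O: 11.
Total = 8 + 1 + 13 + 3 + 8 + 10 + 11 = 54.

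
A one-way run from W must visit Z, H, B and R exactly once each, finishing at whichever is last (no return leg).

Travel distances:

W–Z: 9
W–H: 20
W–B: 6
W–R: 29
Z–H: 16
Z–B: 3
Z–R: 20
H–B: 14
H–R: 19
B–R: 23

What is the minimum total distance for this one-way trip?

There are 4! = 24 possible orderings.
W→Z→H→B→R: 9+16+14+23 = 62
W→Z→H→R→B: 9+16+19+23 = 67
W→Z→B→H→R: 9+3+14+19 = 45
W→Z→B→R→H: 9+3+23+19 = 54
W→Z→R→H→B: 9+20+19+14 = 62
W→Z→R→B→H: 9+20+23+14 = 66
W→H→Z→B→R: 20+16+3+23 = 62
W→H→Z→R→B: 20+16+20+23 = 79
W→H→B→Z→R: 20+14+3+20 = 57
W→H→B→R→Z: 20+14+23+20 = 77
W→H→R→Z→B: 20+19+20+3 = 62
W→H→R→B→Z: 20+19+23+3 = 65
W→B→Z→H→R: 6+3+16+19 = 44
W→B→Z→R→H: 6+3+20+19 = 48
… (10 more)
The minimum is 44.
One shortest path: W → B → Z → H → R.

Minimum one-way distance = 44.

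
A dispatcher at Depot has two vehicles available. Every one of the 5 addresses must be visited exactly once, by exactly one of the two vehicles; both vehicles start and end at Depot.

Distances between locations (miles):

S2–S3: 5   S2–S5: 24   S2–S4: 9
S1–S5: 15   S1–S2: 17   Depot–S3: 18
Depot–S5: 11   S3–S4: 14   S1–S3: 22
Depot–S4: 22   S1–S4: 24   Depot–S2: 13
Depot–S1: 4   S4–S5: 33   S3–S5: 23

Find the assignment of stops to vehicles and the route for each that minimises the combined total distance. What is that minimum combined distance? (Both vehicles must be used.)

Check every non-empty split of the stops between the two vehicles; for each half take its own optimal tour:
  {S1} + {S2, S3, S4, S5}: 8 + 70 = 78
  {S2} + {S1, S3, S4, S5}: 26 + 76 = 102
  {S1, S2} + {S3, S4, S5}: 34 + 70 = 104
  {S3} + {S1, S2, S4, S5}: 36 + 72 = 108
  {S1, S3} + {S2, S4, S5}: 44 + 66 = 110
  {S2, S3} + {S1, S4, S5}: 36 + 72 = 108
  … (15 splits in total)
Best: vehicle 1 Depot → S1 → Depot = 8; vehicle 2 Depot → S2 → S4 → S3 → S5 → Depot = 70; combined 78.

78 miles — the smallest possible combined total.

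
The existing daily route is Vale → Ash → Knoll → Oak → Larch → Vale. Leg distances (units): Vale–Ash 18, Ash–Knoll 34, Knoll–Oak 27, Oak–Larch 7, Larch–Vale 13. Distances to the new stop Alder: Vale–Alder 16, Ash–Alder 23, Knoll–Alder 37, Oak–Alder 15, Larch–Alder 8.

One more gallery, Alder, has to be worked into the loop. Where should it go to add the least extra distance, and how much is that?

Insertion cost between consecutive stops i–j is d(i,Alder) + d(Alder,j) − d(i,j):
  between Vale and Ash: 16 + 23 − 18 = 21
  between Ash and Knoll: 23 + 37 − 34 = 26
  between Knoll and Oak: 37 + 15 − 27 = 25
  between Oak and Larch: 15 + 8 − 7 = 16
  between Larch and Vale: 8 + 16 − 13 = 11
Cheapest insertion is between Larch and Vale, adding 11.
New total = 99 + 11 = 110.

Adding 11 by placing Alder on the Larch–Vale leg.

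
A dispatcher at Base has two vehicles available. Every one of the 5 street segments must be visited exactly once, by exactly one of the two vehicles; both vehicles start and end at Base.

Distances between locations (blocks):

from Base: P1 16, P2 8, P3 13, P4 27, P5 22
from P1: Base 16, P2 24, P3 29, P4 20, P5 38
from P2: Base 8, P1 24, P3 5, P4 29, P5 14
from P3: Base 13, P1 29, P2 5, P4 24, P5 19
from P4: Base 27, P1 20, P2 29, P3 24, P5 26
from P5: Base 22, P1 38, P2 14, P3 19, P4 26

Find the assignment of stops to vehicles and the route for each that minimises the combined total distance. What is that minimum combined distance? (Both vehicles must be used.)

110 blocks — the smallest possible combined total.

Try each way of splitting the stops between the two vehicles (each non-empty) and, for each split, find the best tour for each vehicle:
  {P1} + {P2, P3, P4, P5}: 32 + 85 = 117
  {P2} + {P1, P3, P4, P5}: 16 + 94 = 110
  {P1, P2} + {P3, P4, P5}: 48 + 85 = 133
  {P3} + {P1, P2, P4, P5}: 26 + 84 = 110
  {P1, P3} + {P2, P4, P5}: 58 + 75 = 133
  {P2, P3} + {P1, P4, P5}: 26 + 84 = 110
  … (15 splits in total)
Best: vehicle 1 Base → P2 → Base = 16; vehicle 2 Base → P1 → P4 → P5 → P3 → Base = 94; combined 110.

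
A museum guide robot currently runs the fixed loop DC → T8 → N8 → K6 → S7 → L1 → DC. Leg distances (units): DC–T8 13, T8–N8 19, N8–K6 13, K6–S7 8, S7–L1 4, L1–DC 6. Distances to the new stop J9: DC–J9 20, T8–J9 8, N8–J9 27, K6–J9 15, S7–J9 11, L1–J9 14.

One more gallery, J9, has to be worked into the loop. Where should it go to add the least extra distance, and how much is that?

+15 — insert J9 between DC and T8.

Insertion cost between consecutive stops i–j is d(i,J9) + d(J9,j) − d(i,j):
  between DC and T8: 20 + 8 − 13 = 15
  between T8 and N8: 8 + 27 − 19 = 16
  between N8 and K6: 27 + 15 − 13 = 29
  between K6 and S7: 15 + 11 − 8 = 18
  between S7 and L1: 11 + 14 − 4 = 21
  between L1 and DC: 14 + 20 − 6 = 28
Cheapest insertion is between DC and T8, adding 15.
New total = 63 + 15 = 78.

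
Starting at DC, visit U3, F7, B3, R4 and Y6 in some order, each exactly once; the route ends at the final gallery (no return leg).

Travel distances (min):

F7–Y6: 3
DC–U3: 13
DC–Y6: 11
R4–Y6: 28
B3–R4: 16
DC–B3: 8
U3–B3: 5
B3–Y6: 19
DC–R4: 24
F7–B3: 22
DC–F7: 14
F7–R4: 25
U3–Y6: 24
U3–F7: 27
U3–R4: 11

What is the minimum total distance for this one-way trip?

There are 5! = 120 possible orderings.
DC→U3→F7→B3→R4→Y6: 13+27+22+16+28 = 106
DC→U3→F7→B3→Y6→R4: 13+27+22+19+28 = 109
DC→U3→F7→R4→B3→Y6: 13+27+25+16+19 = 100
DC→U3→F7→R4→Y6→B3: 13+27+25+28+19 = 112
DC→U3→F7→Y6→B3→R4: 13+27+3+19+16 = 78
DC→U3→F7→Y6→R4→B3: 13+27+3+28+16 = 87
DC→U3→B3→F7→R4→Y6: 13+5+22+25+28 = 93
DC→U3→B3→F7→Y6→R4: 13+5+22+3+28 = 71
DC→U3→B3→R4→F7→Y6: 13+5+16+25+3 = 62
DC→U3→B3→R4→Y6→F7: 13+5+16+28+3 = 65
DC→U3→B3→Y6→F7→R4: 13+5+19+3+25 = 65
DC→U3→B3→Y6→R4→F7: 13+5+19+28+25 = 90
DC→U3→R4→F7→B3→Y6: 13+11+25+22+19 = 90
DC→U3→R4→F7→Y6→B3: 13+11+25+3+19 = 71
… (106 more)
DC→F7→Y6→B3→U3→R4: 14+3+19+5+11 = 52  ← best
The minimum is 52.
One shortest path: DC → F7 → Y6 → B3 → U3 → R4.

52 min — the minimum one-way total.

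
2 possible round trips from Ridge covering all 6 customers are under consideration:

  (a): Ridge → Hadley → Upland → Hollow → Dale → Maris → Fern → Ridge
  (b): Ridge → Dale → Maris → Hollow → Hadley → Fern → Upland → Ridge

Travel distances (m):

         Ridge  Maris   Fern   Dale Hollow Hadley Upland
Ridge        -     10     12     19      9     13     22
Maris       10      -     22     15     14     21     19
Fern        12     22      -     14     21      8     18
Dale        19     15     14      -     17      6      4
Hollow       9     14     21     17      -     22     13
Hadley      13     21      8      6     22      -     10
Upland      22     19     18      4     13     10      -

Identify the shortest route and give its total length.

Shortest is (a), total 102 m.

(a): 13 + 10 + 13 + 17 + 15 + 22 + 12 = 102
(b): 19 + 15 + 14 + 22 + 8 + 18 + 22 = 118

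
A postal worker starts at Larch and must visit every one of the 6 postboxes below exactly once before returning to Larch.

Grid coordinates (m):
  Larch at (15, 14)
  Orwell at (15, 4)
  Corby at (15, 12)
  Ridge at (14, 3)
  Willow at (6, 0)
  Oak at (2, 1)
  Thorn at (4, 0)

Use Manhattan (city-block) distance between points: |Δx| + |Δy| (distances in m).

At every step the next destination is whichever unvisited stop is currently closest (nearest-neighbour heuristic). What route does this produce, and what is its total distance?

Total distance 54 m via the nearest-neighbour route Larch → Corby → Orwell → Ridge → Willow → Thorn → Oak → Larch.

At Larch the remaining stops are Corby 2, Orwell 10, Ridge 12, Willow 23, Thorn 25, Oak 26; go to Corby.
At Corby the remaining stops are Orwell 8, Ridge 10, Willow 21, Thorn 23, Oak 24; go to Orwell.
At Orwell the remaining stops are Ridge 2, Willow 13, Thorn 15, Oak 16; go to Ridge.
At Ridge the remaining stops are Willow 11, Thorn 13, Oak 14; go to Willow.
At Willow the remaining stops are Thorn 2, Oak 5; go to Thorn.
At Thorn the remaining stops are Oak 3; go to Oak.
Return Oak→Larch: 26.
Total = 2 + 8 + 2 + 11 + 2 + 3 + 26 = 54.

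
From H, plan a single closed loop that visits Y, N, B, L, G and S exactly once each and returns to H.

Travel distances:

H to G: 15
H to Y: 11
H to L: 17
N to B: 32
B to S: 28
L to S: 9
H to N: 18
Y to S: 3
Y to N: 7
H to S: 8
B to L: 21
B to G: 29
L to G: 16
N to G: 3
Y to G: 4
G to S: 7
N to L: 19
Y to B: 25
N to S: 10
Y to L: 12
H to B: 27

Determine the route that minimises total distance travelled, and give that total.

There are 360 distinct closed tours to check (reversals are equivalent).
H → Y → N → B → L → G → S → H: 11+7+32+21+16+7+8 = 102
H → Y → N → B → L → S → G → H: 11+7+32+21+9+7+15 = 102
H → Y → N → B → G → L → S → H: 11+7+32+29+16+9+8 = 112
H → Y → N → B → G → S → L → H: 11+7+32+29+7+9+17 = 112
H → Y → N → B → S → L → G → H: 11+7+32+28+9+16+15 = 118
H → Y → N → B → S → G → L → H: 11+7+32+28+7+16+17 = 118
H → Y → N → L → B → G → S → H: 11+7+19+21+29+7+8 = 102
H → Y → N → L → B → S → G → H: 11+7+19+21+28+7+15 = 108
… (352 more)
H → Y → N → G → S → L → B → H: 11+7+3+7+9+21+27 = 85  ← best
The minimum is 85.
One optimal route: H → Y → N → G → S → L → B → H (or its reverse).

Minimum total distance: 85.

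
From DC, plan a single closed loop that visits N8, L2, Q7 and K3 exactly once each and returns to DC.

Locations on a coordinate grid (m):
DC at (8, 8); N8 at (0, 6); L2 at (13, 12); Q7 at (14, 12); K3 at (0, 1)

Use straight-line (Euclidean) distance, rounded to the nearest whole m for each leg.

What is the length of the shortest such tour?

Minimum total distance: 38 m.

There are 12 distinct closed tours to check (reversals are equivalent).
DC - N8 - L2 - Q7 - K3 - DC: 8+14+1+18+11 = 52
DC - N8 - L2 - K3 - Q7 - DC: 8+14+17+18+7 = 64
DC - N8 - Q7 - L2 - K3 - DC: 8+15+1+17+11 = 52
DC - N8 - Q7 - K3 - L2 - DC: 8+15+18+17+6 = 64
DC - N8 - K3 - L2 - Q7 - DC: 8+5+17+1+7 = 38
DC - N8 - K3 - Q7 - L2 - DC: 8+5+18+1+6 = 38
DC - L2 - N8 - Q7 - K3 - DC: 6+14+15+18+11 = 64
DC - L2 - N8 - K3 - Q7 - DC: 6+14+5+18+7 = 50
DC - L2 - Q7 - N8 - K3 - DC: 6+1+15+5+11 = 38
DC - L2 - K3 - N8 - Q7 - DC: 6+17+5+15+7 = 50
DC - Q7 - N8 - L2 - K3 - DC: 7+15+14+17+11 = 64
DC - Q7 - L2 - N8 - K3 - DC: 7+1+14+5+11 = 38
The minimum is 38.
One optimal route: DC → N8 → K3 → L2 → Q7 → DC (or its reverse).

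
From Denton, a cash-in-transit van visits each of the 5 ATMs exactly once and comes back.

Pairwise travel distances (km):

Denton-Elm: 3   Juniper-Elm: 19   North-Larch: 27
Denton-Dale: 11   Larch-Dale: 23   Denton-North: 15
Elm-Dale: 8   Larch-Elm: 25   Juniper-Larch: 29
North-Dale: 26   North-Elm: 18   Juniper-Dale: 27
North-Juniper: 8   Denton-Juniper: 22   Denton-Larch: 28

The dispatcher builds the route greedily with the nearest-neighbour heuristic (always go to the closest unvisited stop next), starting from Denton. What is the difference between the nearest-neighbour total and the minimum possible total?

Denton: Elm=3, Dale=11, North=15, Juniper=22, Larch=28 ⇒ Elm
Elm: Dale=8, North=18, Juniper=19, Larch=25 ⇒ Dale
Dale: Larch=23, North=26, Juniper=27 ⇒ Larch
Larch: North=27, Juniper=29 ⇒ North
North: Juniper=8 ⇒ Juniper
NN route Denton → Elm → Dale → Larch → North → Juniper → Denton costs 91.
Optimal: Denton → North → Juniper → Larch → Dale → Elm → Denton costs 86 (by enumerating all 60 distinct tours).
Excess = 91 − 86 = 5.

5 km longer than the optimal tour.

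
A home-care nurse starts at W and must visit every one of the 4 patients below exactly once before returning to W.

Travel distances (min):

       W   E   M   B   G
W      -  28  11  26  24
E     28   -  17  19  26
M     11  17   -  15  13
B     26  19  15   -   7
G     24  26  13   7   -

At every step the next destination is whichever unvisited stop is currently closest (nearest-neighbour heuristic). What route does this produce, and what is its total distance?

Nearest-neighbour total = 78 min; route W → M → G → B → E → W.

At W the remaining stops are M 11, G 24, B 26, E 28; go to M.
At M the remaining stops are G 13, B 15, E 17; go to G.
At G the remaining stops are B 7, E 26; go to B.
At B the remaining stops are E 19; go to E.
Return E→W: 28.
Total = 11 + 13 + 7 + 19 + 28 = 78.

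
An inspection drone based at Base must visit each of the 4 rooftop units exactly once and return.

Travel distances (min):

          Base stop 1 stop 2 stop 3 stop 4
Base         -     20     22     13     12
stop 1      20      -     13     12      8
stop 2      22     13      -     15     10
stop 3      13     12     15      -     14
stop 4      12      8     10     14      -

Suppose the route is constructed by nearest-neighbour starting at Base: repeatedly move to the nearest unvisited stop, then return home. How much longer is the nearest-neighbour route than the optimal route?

9 min longer than the optimal tour.

Base: stop 4=12, stop 3=13, stop 1=20, stop 2=22 ⇒ stop 4
stop 4: stop 1=8, stop 2=10, stop 3=14 ⇒ stop 1
stop 1: stop 3=12, stop 2=13 ⇒ stop 3
stop 3: stop 2=15 ⇒ stop 2
NN route Base → stop 4 → stop 1 → stop 3 → stop 2 → Base costs 69.
Optimal: Base → stop 3 → stop 1 → stop 2 → stop 4 → Base costs 60 (by enumerating all 12 distinct tours).
Excess = 69 − 60 = 9.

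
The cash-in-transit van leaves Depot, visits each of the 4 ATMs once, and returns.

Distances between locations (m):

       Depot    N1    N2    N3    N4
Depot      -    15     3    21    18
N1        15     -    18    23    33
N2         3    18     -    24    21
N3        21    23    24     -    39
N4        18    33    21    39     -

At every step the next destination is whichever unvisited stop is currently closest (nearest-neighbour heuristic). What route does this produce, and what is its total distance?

101 m along Depot → N2 → N1 → N3 → N4 → Depot.

Depot → [N2:3 / N1:15 / N4:18 / N3:21] → N2 (3)
N2 → [N1:18 / N4:21 / N3:24] → N1 (18)
N1 → [N3:23 / N4:33] → N3 (23)
N3 → [N4:39] → N4 (39)
Return N4→Depot: 18.
Total = 3 + 18 + 23 + 39 + 18 = 101.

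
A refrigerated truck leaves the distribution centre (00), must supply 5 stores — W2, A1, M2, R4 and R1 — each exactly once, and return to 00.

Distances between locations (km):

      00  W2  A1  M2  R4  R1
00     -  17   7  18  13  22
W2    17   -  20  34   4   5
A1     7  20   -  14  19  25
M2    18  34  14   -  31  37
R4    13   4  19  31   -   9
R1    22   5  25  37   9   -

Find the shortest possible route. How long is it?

There are 60 distinct closed tours to check (reversals are equivalent).
00-W2-A1-M2-R4-R1-00: 17+20+14+31+9+22 = 113
00-W2-A1-M2-R1-R4-00: 17+20+14+37+9+13 = 110
00-W2-A1-R4-M2-R1-00: 17+20+19+31+37+22 = 146
00-W2-A1-R4-R1-M2-00: 17+20+19+9+37+18 = 120
00-W2-A1-R1-M2-R4-00: 17+20+25+37+31+13 = 143
00-W2-A1-R1-R4-M2-00: 17+20+25+9+31+18 = 120
00-W2-M2-A1-R4-R1-00: 17+34+14+19+9+22 = 115
00-W2-M2-A1-R1-R4-00: 17+34+14+25+9+13 = 112
00-W2-M2-R4-A1-R1-00: 17+34+31+19+25+22 = 148
00-W2-M2-R4-R1-A1-00: 17+34+31+9+25+7 = 123
00-W2-M2-R1-A1-R4-00: 17+34+37+25+19+13 = 145
00-W2-M2-R1-R4-A1-00: 17+34+37+9+19+7 = 123
00-W2-R4-A1-M2-R1-00: 17+4+19+14+37+22 = 113
00-W2-R4-A1-R1-M2-00: 17+4+19+25+37+18 = 120
… (46 more)
00-M2-A1-W2-R1-R4-00: 18+14+20+5+9+13 = 79  ← best
The minimum is 79.
One optimal route: 00 → M2 → A1 → W2 → R1 → R4 → 00 (or its reverse).

Shortest round trip = 79 km.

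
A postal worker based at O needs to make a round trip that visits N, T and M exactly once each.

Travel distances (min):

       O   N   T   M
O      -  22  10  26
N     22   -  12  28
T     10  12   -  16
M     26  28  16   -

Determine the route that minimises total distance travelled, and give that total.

Shortest round trip = 76 min.

O → N → T → M → O: 22+12+16+26 = 76
O → N → M → T → O: 22+28+16+10 = 76
O → T → N → M → O: 10+12+28+26 = 76
The minimum is 76.
One optimal route: O → N → T → M → O (or its reverse).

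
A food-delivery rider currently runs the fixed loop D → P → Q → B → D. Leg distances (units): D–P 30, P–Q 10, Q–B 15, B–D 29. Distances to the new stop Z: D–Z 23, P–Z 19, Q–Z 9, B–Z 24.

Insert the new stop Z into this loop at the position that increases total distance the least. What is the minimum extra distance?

Adding 12 by placing Z on the D–P leg.

Insertion cost between consecutive stops i–j is d(i,Z) + d(Z,j) − d(i,j):
  between D and P: 23 + 19 − 30 = 12
  between P and Q: 19 + 9 − 10 = 18
  between Q and B: 9 + 24 − 15 = 18
  between B and D: 24 + 23 − 29 = 18
Cheapest insertion is between D and P, adding 12.
New total = 84 + 12 = 96.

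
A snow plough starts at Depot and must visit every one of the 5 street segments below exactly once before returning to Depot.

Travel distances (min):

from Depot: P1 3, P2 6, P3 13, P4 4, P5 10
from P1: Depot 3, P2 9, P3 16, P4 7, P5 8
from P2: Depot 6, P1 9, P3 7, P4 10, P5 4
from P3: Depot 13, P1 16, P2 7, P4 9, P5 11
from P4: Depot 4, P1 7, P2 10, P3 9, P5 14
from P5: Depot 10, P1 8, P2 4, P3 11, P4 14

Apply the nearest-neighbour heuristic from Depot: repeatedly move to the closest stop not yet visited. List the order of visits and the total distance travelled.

Depot → [P1:3 / P4:4 / P2:6 / P5:10 / P3:13] → P1 (3)
P1 → [P4:7 / P5:8 / P2:9 / P3:16] → P4 (7)
P4 → [P3:9 / P2:10 / P5:14] → P3 (9)
P3 → [P2:7 / P5:11] → P2 (7)
P2 → [P5:4] → P5 (4)
Return P5→Depot: 10.
Total = 3 + 7 + 9 + 7 + 4 + 10 = 40.

Total distance 40 min via the nearest-neighbour route Depot → P1 → P4 → P3 → P2 → P5 → Depot.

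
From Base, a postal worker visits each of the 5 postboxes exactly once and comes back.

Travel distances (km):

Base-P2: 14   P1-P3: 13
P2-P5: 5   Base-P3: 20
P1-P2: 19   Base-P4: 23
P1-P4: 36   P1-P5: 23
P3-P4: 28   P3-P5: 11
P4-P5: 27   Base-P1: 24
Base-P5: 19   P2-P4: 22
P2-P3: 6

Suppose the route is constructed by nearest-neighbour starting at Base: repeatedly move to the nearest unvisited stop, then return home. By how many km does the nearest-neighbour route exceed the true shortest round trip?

Base: P2=14, P5=19, P3=20, P4=23, P1=24 ⇒ P2
P2: P5=5, P3=6, P1=19, P4=22 ⇒ P5
P5: P3=11, P1=23, P4=27 ⇒ P3
P3: P1=13, P4=28 ⇒ P1
P1: P4=36 ⇒ P4
NN route Base → P2 → P5 → P3 → P1 → P4 → Base costs 102.
Optimal: Base → P1 → P3 → P2 → P5 → P4 → Base costs 98 (by enumerating all 60 distinct tours).
Excess = 102 − 98 = 4.

Excess over optimum: 4 km.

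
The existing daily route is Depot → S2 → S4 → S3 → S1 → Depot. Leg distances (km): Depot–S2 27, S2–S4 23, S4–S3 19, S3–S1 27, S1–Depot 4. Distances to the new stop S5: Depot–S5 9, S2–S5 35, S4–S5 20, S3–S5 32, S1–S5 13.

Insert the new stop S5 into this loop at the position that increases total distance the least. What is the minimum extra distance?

Insertion cost between consecutive stops i–j is d(i,S5) + d(S5,j) − d(i,j):
  between Depot and S2: 9 + 35 − 27 = 17
  between S2 and S4: 35 + 20 − 23 = 32
  between S4 and S3: 20 + 32 − 19 = 33
  between S3 and S1: 32 + 13 − 27 = 18
  between S1 and Depot: 13 + 9 − 4 = 18
Cheapest insertion is between Depot and S2, adding 17.
New total = 100 + 17 = 117.

Adding 17 km by placing S5 on the Depot–S2 leg.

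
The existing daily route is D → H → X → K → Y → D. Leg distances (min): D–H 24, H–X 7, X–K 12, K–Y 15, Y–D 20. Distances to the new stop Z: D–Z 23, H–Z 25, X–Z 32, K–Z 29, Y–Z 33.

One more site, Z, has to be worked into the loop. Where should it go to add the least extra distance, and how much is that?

Minimum extra distance: 24 min, inserting Z between D and H.

Insertion cost between consecutive stops i–j is d(i,Z) + d(Z,j) − d(i,j):
  between D and H: 23 + 25 − 24 = 24
  between H and X: 25 + 32 − 7 = 50
  between X and K: 32 + 29 − 12 = 49
  between K and Y: 29 + 33 − 15 = 47
  between Y and D: 33 + 23 − 20 = 36
Cheapest insertion is between D and H, adding 24.
New total = 78 + 24 = 102.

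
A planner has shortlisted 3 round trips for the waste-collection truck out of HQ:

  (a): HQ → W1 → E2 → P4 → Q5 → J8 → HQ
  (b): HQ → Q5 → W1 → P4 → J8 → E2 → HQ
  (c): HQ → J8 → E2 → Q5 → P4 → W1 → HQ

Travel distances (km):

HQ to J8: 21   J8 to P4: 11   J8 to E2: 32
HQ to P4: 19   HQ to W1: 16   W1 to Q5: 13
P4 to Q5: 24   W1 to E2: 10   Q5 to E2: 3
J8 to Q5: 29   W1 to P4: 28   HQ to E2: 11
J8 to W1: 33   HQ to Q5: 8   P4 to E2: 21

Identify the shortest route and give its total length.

Shortest is (b), total 103 km.

(a): 16 + 10 + 21 + 24 + 29 + 21 = 121
(b): 8 + 13 + 28 + 11 + 32 + 11 = 103
(c): 21 + 32 + 3 + 24 + 28 + 16 = 124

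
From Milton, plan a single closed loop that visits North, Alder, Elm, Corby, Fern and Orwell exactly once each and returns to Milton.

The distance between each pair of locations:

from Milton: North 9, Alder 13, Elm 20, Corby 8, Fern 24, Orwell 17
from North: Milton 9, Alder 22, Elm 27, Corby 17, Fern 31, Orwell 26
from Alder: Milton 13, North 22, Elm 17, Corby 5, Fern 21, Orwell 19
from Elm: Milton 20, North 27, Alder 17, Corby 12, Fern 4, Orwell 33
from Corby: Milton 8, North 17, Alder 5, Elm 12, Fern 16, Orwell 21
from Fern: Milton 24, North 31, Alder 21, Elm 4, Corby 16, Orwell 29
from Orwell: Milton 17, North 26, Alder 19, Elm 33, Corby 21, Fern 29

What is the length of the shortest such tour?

Shortest round trip = 97.

Milton→North→Alder→Elm→Corby→Fern→Orwell→Milton: 9+22+17+12+16+29+17 = 122
Milton→North→Alder→Elm→Corby→Orwell→Fern→Milton: 9+22+17+12+21+29+24 = 134
Milton→North→Alder→Elm→Fern→Corby→Orwell→Milton: 9+22+17+4+16+21+17 = 106
Milton→North→Alder→Elm→Fern→Orwell→Corby→Milton: 9+22+17+4+29+21+8 = 110
Milton→North→Alder→Elm→Orwell→Corby→Fern→Milton: 9+22+17+33+21+16+24 = 142
Milton→North→Alder→Elm→Orwell→Fern→Corby→Milton: 9+22+17+33+29+16+8 = 134
Milton→North→Alder→Corby→Elm→Fern→Orwell→Milton: 9+22+5+12+4+29+17 = 98
Milton→North→Alder→Corby→Elm→Orwell→Fern→Milton: 9+22+5+12+33+29+24 = 134
… (352 more)
Milton→North→Elm→Fern→Corby→Alder→Orwell→Milton: 9+27+4+16+5+19+17 = 97  ← best
The minimum is 97.
One optimal route: Milton → North → Elm → Fern → Corby → Alder → Orwell → Milton (or its reverse).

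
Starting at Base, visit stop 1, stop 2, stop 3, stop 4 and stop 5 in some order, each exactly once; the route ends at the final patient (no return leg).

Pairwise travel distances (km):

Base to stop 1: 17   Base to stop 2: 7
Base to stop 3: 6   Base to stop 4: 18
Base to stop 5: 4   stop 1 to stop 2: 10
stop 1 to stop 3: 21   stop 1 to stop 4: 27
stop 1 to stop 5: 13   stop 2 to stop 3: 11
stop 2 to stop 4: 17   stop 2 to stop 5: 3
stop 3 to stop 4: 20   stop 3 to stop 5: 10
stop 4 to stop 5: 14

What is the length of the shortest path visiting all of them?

Minimum one-way distance = 53 km.

There are 5! = 120 possible orderings.
Base - stop 1 - stop 2 - stop 3 - stop 4 - stop 5: 17+10+11+20+14 = 72
Base - stop 1 - stop 2 - stop 3 - stop 5 - stop 4: 17+10+11+10+14 = 62
Base - stop 1 - stop 2 - stop 4 - stop 3 - stop 5: 17+10+17+20+10 = 74
Base - stop 1 - stop 2 - stop 4 - stop 5 - stop 3: 17+10+17+14+10 = 68
Base - stop 1 - stop 2 - stop 5 - stop 3 - stop 4: 17+10+3+10+20 = 60
Base - stop 1 - stop 2 - stop 5 - stop 4 - stop 3: 17+10+3+14+20 = 64
Base - stop 1 - stop 3 - stop 2 - stop 4 - stop 5: 17+21+11+17+14 = 80
Base - stop 1 - stop 3 - stop 2 - stop 5 - stop 4: 17+21+11+3+14 = 66
Base - stop 1 - stop 3 - stop 4 - stop 2 - stop 5: 17+21+20+17+3 = 78
Base - stop 1 - stop 3 - stop 4 - stop 5 - stop 2: 17+21+20+14+3 = 75
Base - stop 1 - stop 3 - stop 5 - stop 2 - stop 4: 17+21+10+3+17 = 68
Base - stop 1 - stop 3 - stop 5 - stop 4 - stop 2: 17+21+10+14+17 = 79
Base - stop 1 - stop 4 - stop 2 - stop 3 - stop 5: 17+27+17+11+10 = 82
Base - stop 1 - stop 4 - stop 2 - stop 5 - stop 3: 17+27+17+3+10 = 74
… (106 more)
Base - stop 3 - stop 4 - stop 5 - stop 2 - stop 1: 6+20+14+3+10 = 53  ← best
The minimum is 53.
One shortest path: Base → stop 3 → stop 4 → stop 5 → stop 2 → stop 1.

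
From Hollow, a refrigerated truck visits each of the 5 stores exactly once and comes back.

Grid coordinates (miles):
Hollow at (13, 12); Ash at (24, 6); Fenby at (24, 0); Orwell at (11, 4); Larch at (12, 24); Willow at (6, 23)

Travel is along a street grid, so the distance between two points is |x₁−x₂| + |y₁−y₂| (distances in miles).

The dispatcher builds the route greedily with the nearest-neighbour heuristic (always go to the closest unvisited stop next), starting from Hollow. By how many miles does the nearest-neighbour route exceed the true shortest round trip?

Hollow: Orwell=10, Larch=13, Ash=17, Willow=18, Fenby=23 ⇒ Orwell
Orwell: Ash=15, Fenby=17, Larch=21, Willow=24 ⇒ Ash
Ash: Fenby=6, Larch=30, Willow=35 ⇒ Fenby
Fenby: Larch=36, Willow=41 ⇒ Larch
Larch: Willow=7 ⇒ Willow
NN route Hollow → Orwell → Ash → Fenby → Larch → Willow → Hollow costs 92.
Optimal: Hollow → Ash → Fenby → Orwell → Willow → Larch → Hollow costs 84 (by enumerating all 60 distinct tours).
Excess = 92 − 84 = 8.

The nearest-neighbour route is 8 miles longer than optimal.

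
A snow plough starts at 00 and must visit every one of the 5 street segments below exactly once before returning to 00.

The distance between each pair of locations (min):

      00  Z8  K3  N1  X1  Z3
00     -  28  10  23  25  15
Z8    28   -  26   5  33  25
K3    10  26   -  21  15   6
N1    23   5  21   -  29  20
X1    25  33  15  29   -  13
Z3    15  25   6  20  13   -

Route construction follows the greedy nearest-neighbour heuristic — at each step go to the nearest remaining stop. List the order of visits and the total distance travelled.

91 min along 00 → K3 → Z3 → X1 → N1 → Z8 → 00.

At 00 the remaining stops are K3 10, Z3 15, N1 23, X1 25, Z8 28; go to K3.
At K3 the remaining stops are Z3 6, X1 15, N1 21, Z8 26; go to Z3.
At Z3 the remaining stops are X1 13, N1 20, Z8 25; go to X1.
At X1 the remaining stops are N1 29, Z8 33; go to N1.
At N1 the remaining stops are Z8 5; go to Z8.
Return Z8→00: 28.
Total = 10 + 6 + 13 + 29 + 5 + 28 = 91.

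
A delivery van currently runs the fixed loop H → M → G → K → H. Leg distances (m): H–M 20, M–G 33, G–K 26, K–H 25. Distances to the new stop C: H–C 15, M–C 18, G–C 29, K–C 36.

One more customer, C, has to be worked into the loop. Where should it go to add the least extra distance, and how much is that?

Insertion cost between consecutive stops i–j is d(i,C) + d(C,j) − d(i,j):
  between H and M: 15 + 18 − 20 = 13
  between M and G: 18 + 29 − 33 = 14
  between G and K: 29 + 36 − 26 = 39
  between K and H: 36 + 15 − 25 = 26
Cheapest insertion is between H and M, adding 13.
New total = 104 + 13 = 117.

Minimum extra distance: 13 m, inserting C between H and M.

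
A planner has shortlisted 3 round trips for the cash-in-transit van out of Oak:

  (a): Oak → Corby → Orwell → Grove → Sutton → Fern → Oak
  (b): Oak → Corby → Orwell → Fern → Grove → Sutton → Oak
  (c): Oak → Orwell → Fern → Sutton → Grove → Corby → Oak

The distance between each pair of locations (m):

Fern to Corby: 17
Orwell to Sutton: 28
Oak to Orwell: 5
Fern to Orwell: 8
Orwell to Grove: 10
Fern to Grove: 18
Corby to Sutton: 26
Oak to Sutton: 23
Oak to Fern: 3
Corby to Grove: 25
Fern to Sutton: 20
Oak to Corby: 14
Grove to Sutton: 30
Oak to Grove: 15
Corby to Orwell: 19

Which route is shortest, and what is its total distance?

(a): 14 + 19 + 10 + 30 + 20 + 3 = 96
(b): 14 + 19 + 8 + 18 + 30 + 23 = 112
(c): 5 + 8 + 20 + 30 + 25 + 14 = 102

96 m — (a) is the shortest.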